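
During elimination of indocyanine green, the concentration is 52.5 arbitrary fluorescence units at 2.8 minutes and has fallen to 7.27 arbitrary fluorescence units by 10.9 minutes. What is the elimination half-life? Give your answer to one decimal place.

Over Δt = 10.9 − 2.8 = 8.1 minutes, the level fell by a factor of 52.5/7.27 ≈ 7.2215.
n = log₂(7.2215) ≈ 2.8523 half-lives, so t½ = 8.1/2.8523 ≈ 2.8398 minutes.

2.8 minutes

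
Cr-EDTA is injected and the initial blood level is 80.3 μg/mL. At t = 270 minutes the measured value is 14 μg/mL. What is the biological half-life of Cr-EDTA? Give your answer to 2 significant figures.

A/A₀ = 14/80.3 ≈ 0.17435.
n = log₂(5.7357) ≈ 2.52 half-lives elapsed in 270 minutes.
t½ = 270/2.52 ≈ 107.14 minutes.

110 minutes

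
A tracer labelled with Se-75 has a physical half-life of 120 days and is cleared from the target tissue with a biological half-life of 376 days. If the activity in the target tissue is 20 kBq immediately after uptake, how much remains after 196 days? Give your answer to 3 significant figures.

4.49 kBq

1/t_eff = 1/t_phys + 1/t_biol = 1/120 + 1/376 = 0.010993 per day.
t_eff = 120 × 376 / (120 + 376) ≈ 90.968 days.
Remaining = 20 × (1/2)^(196/90.968) = 20 × (1/2)^2.1546 ≈ 4.4919 kBq.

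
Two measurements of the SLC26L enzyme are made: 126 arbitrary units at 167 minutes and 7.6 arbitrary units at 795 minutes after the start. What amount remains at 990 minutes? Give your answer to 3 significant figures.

3.18 arbitrary units

Over Δt = 795 − 167 = 628 minutes, the level fell by a factor of 126/7.6 ≈ 16.579.
n = log₂(16.579) ≈ 4.0513 half-lives, so t½ = 628/4.0513 ≈ 155.01 minutes.
From t = 795 to t = 990: 7.6 × (1/2)^((990−795)/155.01) ≈ 3.1778 arbitrary units.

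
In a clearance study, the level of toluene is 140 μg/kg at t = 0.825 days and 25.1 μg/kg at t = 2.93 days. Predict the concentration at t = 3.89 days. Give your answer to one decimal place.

Over Δt = 2.93 − 0.825 = 2.105 days, the level fell by a factor of 140/25.1 ≈ 5.5777.
n = log₂(5.5777) ≈ 2.4797 half-lives, so t½ = 2.105/2.4797 ≈ 0.8489 days.
From t = 2.93 to t = 3.89: 25.1 × (1/2)^((3.89−2.93)/0.8489) ≈ 11.462 μg/kg.

11.5 μg/kg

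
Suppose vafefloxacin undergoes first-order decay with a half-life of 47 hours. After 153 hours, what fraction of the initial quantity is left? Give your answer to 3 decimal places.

n = 153/47 ≈ 3.2553 half-lives.
Fraction remaining = (1/2)^3.2553 ≈ 0.10473.

0.105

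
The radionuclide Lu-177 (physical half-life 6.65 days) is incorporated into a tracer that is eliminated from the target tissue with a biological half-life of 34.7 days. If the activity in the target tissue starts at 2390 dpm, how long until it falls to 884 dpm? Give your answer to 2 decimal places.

8.01 days

1/t_eff = 1/t_phys + 1/t_biol = 1/6.65 + 1/34.7 = 0.17919 per day.
t_eff = 6.65 × 34.7 / (6.65 + 34.7) ≈ 5.5805 days.
n = log₂(2390/884) ≈ 1.4349; t = 1.4349 × 5.5805 ≈ 8.0075 days.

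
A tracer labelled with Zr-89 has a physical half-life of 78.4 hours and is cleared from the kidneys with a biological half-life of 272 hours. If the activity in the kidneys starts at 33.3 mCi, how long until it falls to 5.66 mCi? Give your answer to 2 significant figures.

1/t_eff = 1/t_phys + 1/t_biol = 1/78.4 + 1/272 = 0.016432 per hour.
t_eff = 78.4 × 272 / (78.4 + 272) ≈ 60.858 hours.
n = log₂(33.3/5.66) ≈ 2.5566; t = 2.5566 × 60.858 ≈ 155.59 hours.

160 hours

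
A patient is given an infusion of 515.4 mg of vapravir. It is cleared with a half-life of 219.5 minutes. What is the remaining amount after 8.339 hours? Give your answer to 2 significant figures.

Convert the elapsed time: 8.339 hours = 500.34 minutes.
Number of half-lives: n = 500.34/219.5 ≈ 2.2795.
Remaining = 515.4 × (1/2)^2.2795 = 515.4 × 0.20598 ≈ 106.16 mg.

110 mg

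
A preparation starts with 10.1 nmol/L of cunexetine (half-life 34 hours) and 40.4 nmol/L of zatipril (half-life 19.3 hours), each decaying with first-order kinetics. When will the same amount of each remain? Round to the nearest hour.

Set 10.1·(1/2)^(t/34) = 40.4·(1/2)^(t/19.3).
Taking log₂: log₂(10.1/40.4) = t·(1/34 − 1/19.3).
log₂(0.25) = -2; 1/34 − 1/19.3 = -0.022402.
t = -2 / -0.022402 ≈ 89.279 hours.

89 hours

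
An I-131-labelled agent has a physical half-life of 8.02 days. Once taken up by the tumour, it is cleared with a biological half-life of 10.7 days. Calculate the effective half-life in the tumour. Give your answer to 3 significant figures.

4.58 days

1/t_eff = 1/t_phys + 1/t_biol = 1/8.02 + 1/10.7 = 0.21815 per day.
t_eff = 8.02 × 10.7 / (8.02 + 10.7) ≈ 4.5841 days.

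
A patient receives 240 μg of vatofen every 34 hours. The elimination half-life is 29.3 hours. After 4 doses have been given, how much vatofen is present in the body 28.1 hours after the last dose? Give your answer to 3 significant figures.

214 μg

The 4 doses were given 130.1, 96.1, 62.1, 28.1 hours ago.
Total = 240·(1/2)^(130.1/29.3) + 240·(1/2)^(96.1/29.3) + 240·(1/2)^(62.1/29.3) + 240·(1/2)^(28.1/29.3)
      = 11.055 + 24.71 + 55.232 + 123.46 ≈ 214.45 μg.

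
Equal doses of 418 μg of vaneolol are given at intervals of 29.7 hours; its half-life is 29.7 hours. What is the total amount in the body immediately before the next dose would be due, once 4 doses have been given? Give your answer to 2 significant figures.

The 4 doses were given 118.8, 89.1, 59.4, 29.7 hours ago.
Total = 418·(1/2)^(118.8/29.7) + 418·(1/2)^(89.1/29.7) + 418·(1/2)^(59.4/29.7) + 418·(1/2)^(29.7/29.7)
      = 26.125 + 52.25 + 104.5 + 209 ≈ 391.88 μg.

390 μg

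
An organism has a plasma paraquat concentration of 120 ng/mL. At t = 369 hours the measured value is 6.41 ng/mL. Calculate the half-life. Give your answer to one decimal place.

A/A₀ = 6.41/120 ≈ 0.053417.
n = log₂(18.721) ≈ 4.2266 half-lives elapsed in 369 hours.
t½ = 369/4.2266 ≈ 87.305 hours.

87.3 hours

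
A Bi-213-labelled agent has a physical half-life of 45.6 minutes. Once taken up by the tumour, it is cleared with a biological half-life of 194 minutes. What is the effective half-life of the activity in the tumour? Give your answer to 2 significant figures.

37 minutes

1/t_eff = 1/t_phys + 1/t_biol = 1/45.6 + 1/194 = 0.027084 per minute.
t_eff = 45.6 × 194 / (45.6 + 194) ≈ 36.922 minutes.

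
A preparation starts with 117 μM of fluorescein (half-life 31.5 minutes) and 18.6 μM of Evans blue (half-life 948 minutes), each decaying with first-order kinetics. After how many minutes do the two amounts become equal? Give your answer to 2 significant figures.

Set 117·(1/2)^(t/31.5) = 18.6·(1/2)^(t/948).
Taking log₂: log₂(117/18.6) = t·(1/31.5 − 1/948).
log₂(6.2903) = 2.6531; 1/31.5 − 1/948 = 0.030691.
t = 2.6531 / 0.030691 ≈ 86.446 minutes.

86 minutes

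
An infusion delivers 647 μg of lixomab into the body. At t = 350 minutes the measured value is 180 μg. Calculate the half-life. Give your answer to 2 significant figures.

190 minutes

A/A₀ = 180/647 ≈ 0.27821.
n = log₂(3.5944) ≈ 1.8458 half-lives elapsed in 350 minutes.
t½ = 350/1.8458 ≈ 189.62 minutes.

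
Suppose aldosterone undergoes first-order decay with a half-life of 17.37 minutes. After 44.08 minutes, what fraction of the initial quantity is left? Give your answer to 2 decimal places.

0.17

n = 44.08/17.37 ≈ 2.5377 half-lives.
Fraction remaining = (1/2)^2.5377 ≈ 0.17222.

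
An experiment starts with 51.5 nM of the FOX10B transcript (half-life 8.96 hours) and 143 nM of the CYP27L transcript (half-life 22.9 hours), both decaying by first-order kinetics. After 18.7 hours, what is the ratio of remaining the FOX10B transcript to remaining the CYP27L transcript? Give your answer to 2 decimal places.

0.15

FOX10B transcript: 51.5 × (1/2)^(18.7/8.96) = 51.5 × (1/2)^2.0871 ≈ 12.121 nM.
CYP27L transcript: 143 × (1/2)^(18.7/22.9) = 143 × (1/2)^0.81659 ≈ 81.193 nM.
Ratio ≈ 12.121 / 81.193 ≈ 0.14929.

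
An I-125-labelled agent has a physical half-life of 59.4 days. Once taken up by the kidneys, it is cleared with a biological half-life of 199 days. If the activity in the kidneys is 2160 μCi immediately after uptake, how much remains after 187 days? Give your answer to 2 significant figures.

1/t_eff = 1/t_phys + 1/t_biol = 1/59.4 + 1/199 = 0.02186 per day.
t_eff = 59.4 × 199 / (59.4 + 199) ≈ 45.745 days.
Remaining = 2160 × (1/2)^(187/45.745) = 2160 × (1/2)^4.0878 ≈ 127.03 μCi.

130 μCi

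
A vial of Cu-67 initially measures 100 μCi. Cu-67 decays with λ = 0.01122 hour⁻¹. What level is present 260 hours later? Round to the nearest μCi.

5 μCi

t½ = ln 2 / λ = 0.69315 / 0.01122 ≈ 61.778 hours.
Number of half-lives: n = 260/61.778 ≈ 4.2086.
Remaining = 100 × (1/2)^4.2086 = 100 × 0.054085 ≈ 5.4085 μCi.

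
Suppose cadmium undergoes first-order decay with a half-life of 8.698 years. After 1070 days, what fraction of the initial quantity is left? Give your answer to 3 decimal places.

0.792

1070 days = 2.93151 years.
n = 2.93151/8.698 ≈ 0.33703 half-lives.
Fraction remaining = (1/2)^0.33703 ≈ 0.79167.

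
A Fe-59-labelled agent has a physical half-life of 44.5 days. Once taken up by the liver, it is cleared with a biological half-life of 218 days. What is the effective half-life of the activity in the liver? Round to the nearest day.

1/t_eff = 1/t_phys + 1/t_biol = 1/44.5 + 1/218 = 0.027059 per day.
t_eff = 44.5 × 218 / (44.5 + 218) ≈ 36.956 days.

37 days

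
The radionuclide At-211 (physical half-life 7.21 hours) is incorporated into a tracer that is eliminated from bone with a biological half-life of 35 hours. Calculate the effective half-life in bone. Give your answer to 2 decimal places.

1/t_eff = 1/t_phys + 1/t_biol = 1/7.21 + 1/35 = 0.16727 per hour.
t_eff = 7.21 × 35 / (7.21 + 35) ≈ 5.9784 hours.

5.98 hours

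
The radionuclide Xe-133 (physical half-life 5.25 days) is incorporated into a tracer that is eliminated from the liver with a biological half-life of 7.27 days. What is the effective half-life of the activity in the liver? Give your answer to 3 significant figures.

3.05 days

1/t_eff = 1/t_phys + 1/t_biol = 1/5.25 + 1/7.27 = 0.32803 per day.
t_eff = 5.25 × 7.27 / (5.25 + 7.27) ≈ 3.0485 days.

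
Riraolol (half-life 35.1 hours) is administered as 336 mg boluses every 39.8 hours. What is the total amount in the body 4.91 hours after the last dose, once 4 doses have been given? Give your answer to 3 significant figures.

The 4 doses were given 124.31, 84.51, 44.71, 4.91 hours ago.
Total = 336·(1/2)^(124.31/35.1) + 336·(1/2)^(84.51/35.1) + 336·(1/2)^(44.71/35.1) + 336·(1/2)^(4.91/35.1)
      = 28.854 + 63.322 + 138.96 + 304.95 ≈ 536.09 mg.

536 mg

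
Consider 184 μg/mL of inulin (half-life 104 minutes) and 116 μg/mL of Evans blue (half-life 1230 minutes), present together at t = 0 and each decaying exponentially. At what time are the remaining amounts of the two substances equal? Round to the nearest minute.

Set 184·(1/2)^(t/104) = 116·(1/2)^(t/1230).
Taking log₂: log₂(184/116) = t·(1/104 − 1/1230).
log₂(1.5862) = 0.66558; 1/104 − 1/1230 = 0.0088024.
t = 0.66558 / 0.0088024 ≈ 75.614 minutes.

76 minutes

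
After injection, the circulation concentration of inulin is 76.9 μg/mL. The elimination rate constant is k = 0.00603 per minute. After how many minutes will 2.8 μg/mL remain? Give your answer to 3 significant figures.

t½ = ln 2 / k = 0.69315 / 0.00603 ≈ 114.95 minutes.
Fraction remaining = 2.8/76.9 ≈ 0.036411.
n = log₂(76.9/2.8) = ln(27.464)/ln 2 ≈ 4.7795 half-lives.
t = n × t½ = 4.7795 × 114.95 ≈ 549.4 minutes.

549 minutes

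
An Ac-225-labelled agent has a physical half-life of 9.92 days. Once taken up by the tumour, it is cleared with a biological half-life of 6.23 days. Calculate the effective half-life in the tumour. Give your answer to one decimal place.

3.8 days

1/t_eff = 1/t_phys + 1/t_biol = 1/9.92 + 1/6.23 = 0.26132 per day.
t_eff = 9.92 × 6.23 / (9.92 + 6.23) ≈ 3.8267 days.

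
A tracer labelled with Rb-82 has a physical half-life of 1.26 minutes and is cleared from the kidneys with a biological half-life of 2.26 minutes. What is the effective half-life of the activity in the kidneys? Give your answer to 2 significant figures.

0.81 minutes

1/t_eff = 1/t_phys + 1/t_biol = 1/1.26 + 1/2.26 = 1.2361 per minute.
t_eff = 1.26 × 2.26 / (1.26 + 2.26) ≈ 0.80898 minutes.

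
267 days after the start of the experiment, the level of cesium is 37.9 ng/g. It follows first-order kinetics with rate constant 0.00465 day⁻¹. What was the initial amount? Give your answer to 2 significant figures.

130 ng/g

t½ = ln 2 / λ = 0.69315 / 0.00465 ≈ 149.06 days.
Number of half-lives elapsed: n = 267/149.06 ≈ 1.7912.
A₀ = A × 2^n = 37.9 × 2^1.7912 = 37.9 × 3.461 ≈ 131.17 ng/g.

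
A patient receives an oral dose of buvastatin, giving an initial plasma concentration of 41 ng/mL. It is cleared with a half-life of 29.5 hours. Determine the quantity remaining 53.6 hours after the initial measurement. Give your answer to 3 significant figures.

Number of half-lives: n = 53.6/29.5 ≈ 1.8169.
Remaining = 41 × (1/2)^1.8169 = 41 × 0.28382 ≈ 11.637 ng/mL.

11.6 ng/mL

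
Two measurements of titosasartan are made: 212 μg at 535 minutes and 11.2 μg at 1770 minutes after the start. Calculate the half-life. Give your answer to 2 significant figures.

290 minutes

Over Δt = 1770 − 535 = 1235 minutes, the level fell by a factor of 212/11.2 ≈ 18.929.
n = log₂(18.929) ≈ 4.2425 half-lives, so t½ = 1235/4.2425 ≈ 291.1 minutes.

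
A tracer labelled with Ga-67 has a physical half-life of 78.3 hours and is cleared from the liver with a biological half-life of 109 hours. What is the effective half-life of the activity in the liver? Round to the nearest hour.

1/t_eff = 1/t_phys + 1/t_biol = 1/78.3 + 1/109 = 0.021946 per hour.
t_eff = 78.3 × 109 / (78.3 + 109) ≈ 45.567 hours.

46 hours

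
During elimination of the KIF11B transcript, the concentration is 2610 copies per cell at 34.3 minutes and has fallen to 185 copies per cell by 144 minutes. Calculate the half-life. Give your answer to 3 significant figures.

28.7 minutes

Over Δt = 144 − 34.3 = 109.7 minutes, the level fell by a factor of 2610/185 ≈ 14.108.
n = log₂(14.108) ≈ 3.8185 half-lives, so t½ = 109.7/3.8185 ≈ 28.729 minutes.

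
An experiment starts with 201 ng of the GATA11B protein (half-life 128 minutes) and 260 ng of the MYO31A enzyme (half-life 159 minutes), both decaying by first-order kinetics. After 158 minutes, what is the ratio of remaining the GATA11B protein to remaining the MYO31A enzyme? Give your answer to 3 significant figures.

0.654

GATA11B protein: 201 × (1/2)^(158/128) = 201 × (1/2)^1.2344 ≈ 85.43 ng.
MYO31A enzyme: 260 × (1/2)^(158/159) = 260 × (1/2)^0.99371 ≈ 130.57 ng.
Ratio ≈ 85.43 / 130.57 ≈ 0.6543.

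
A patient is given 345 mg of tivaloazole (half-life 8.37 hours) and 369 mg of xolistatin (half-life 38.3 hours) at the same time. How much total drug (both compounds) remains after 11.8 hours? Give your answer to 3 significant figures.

428 mg

tivaloazole: 345 × (1/2)^(11.8/8.37) = 345 × (1/2)^1.4098 ≈ 129.85 mg.
xolistatin: 369 × (1/2)^(11.8/38.3) = 369 × (1/2)^0.30809 ≈ 298.04 mg.
Total = 129.85 + 298.04 ≈ 427.89 mg.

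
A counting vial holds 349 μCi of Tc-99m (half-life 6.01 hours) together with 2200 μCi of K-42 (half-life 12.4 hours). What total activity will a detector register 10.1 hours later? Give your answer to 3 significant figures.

1360 μCi

Tc-99m: 349 × (1/2)^(10.1/6.01) = 349 × (1/2)^1.6805 ≈ 108.88 μCi.
K-42: 2200 × (1/2)^(10.1/12.4) = 2200 × (1/2)^0.81452 ≈ 1250.9 μCi.
Total = 108.88 + 1250.9 ≈ 1359.8 μCi.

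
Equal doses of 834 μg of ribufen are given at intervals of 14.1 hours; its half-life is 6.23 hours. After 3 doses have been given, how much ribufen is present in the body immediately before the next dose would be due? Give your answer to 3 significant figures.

217 μg

The 3 doses were given 42.3, 28.2, 14.1 hours ago.
Total = 834·(1/2)^(42.3/6.23) + 834·(1/2)^(28.2/6.23) + 834·(1/2)^(14.1/6.23)
      = 7.538 + 36.187 + 173.72 ≈ 217.45 μg.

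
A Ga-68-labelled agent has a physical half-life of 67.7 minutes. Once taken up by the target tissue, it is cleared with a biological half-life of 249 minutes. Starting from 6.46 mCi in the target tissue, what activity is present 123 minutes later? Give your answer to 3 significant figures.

1/t_eff = 1/t_phys + 1/t_biol = 1/67.7 + 1/249 = 0.018787 per minute.
t_eff = 67.7 × 249 / (67.7 + 249) ≈ 53.228 minutes.
Remaining = 6.46 × (1/2)^(123/53.228) = 6.46 × (1/2)^2.3108 ≈ 1.302 mCi.

1.30 mCi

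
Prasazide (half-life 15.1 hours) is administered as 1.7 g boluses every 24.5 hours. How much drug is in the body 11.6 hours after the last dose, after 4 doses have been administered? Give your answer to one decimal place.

1.5 g

The 4 doses were given 85.1, 60.6, 36.1, 11.6 hours ago.
Total = 1.7·(1/2)^(85.1/15.1) + 1.7·(1/2)^(60.6/15.1) + 1.7·(1/2)^(36.1/15.1) + 1.7·(1/2)^(11.6/15.1)
      = 0.034191 + 0.10528 + 0.32417 + 0.99815 ≈ 1.4618 g.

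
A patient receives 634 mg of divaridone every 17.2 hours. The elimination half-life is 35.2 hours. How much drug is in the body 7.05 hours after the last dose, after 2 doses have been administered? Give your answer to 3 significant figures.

945 mg

The 2 doses were given 24.25, 7.05 hours ago.
Total = 634·(1/2)^(24.25/35.2) + 634·(1/2)^(7.05/35.2)
      = 393.28 + 551.82 ≈ 945.1 mg.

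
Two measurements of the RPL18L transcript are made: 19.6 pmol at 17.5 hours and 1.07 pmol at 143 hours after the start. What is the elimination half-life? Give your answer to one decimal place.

Over Δt = 143 − 17.5 = 125.5 hours, the level fell by a factor of 19.6/1.07 ≈ 18.318.
n = log₂(18.318) ≈ 4.1952 half-lives, so t½ = 125.5/4.1952 ≈ 29.915 hours.

29.9 hours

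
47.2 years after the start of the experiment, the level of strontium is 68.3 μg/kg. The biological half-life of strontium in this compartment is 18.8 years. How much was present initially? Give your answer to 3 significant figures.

Number of half-lives elapsed: n = 47.2/18.8 ≈ 2.5106.
A₀ = A × 2^n = 68.3 × 2^2.5106 = 68.3 × 5.6987 ≈ 389.22 μg/kg.

389 μg/kg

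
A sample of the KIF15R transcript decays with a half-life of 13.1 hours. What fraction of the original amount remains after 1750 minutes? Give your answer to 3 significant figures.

0.214

1750 minutes = 29.1667 hours.
n = 29.1667/13.1 ≈ 2.2265 half-lives.
Fraction remaining = (1/2)^2.2265 ≈ 0.21368.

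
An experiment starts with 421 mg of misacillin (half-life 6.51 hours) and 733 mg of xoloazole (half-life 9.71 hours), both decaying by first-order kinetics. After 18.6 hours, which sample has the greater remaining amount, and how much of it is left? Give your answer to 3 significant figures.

xoloazole, 194 mg

misacillin: 421 × (1/2)^2.8571 ≈ 58.103 mg.
xoloazole: 733 × (1/2)^1.9156 ≈ 194.3 mg.
Xoloazole has more remaining, at ≈ 194.3 mg.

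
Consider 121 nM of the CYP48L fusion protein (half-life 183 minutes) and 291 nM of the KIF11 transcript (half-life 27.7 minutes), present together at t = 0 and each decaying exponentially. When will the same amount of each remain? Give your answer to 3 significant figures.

41.3 minutes

Set 121·(1/2)^(t/183) = 291·(1/2)^(t/27.7).
Taking log₂: log₂(121/291) = t·(1/183 − 1/27.7).
log₂(0.41581) = -1.266; 1/183 − 1/27.7 = -0.030637.
t = -1.266 / -0.030637 ≈ 41.324 minutes.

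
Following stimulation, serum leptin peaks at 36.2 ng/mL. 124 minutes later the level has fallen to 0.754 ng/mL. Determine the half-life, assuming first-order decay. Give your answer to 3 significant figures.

22.2 minutes

A/A₀ = 0.754/36.2 ≈ 0.020829.
n = log₂(48.011) ≈ 5.5853 half-lives elapsed in 124 minutes.
t½ = 124/5.5853 ≈ 22.201 minutes.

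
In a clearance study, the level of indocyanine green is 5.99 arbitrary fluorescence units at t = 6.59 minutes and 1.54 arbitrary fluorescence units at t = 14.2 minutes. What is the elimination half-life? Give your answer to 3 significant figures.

3.88 minutes

Over Δt = 14.2 − 6.59 = 7.61 minutes, the level fell by a factor of 5.99/1.54 ≈ 3.8896.
n = log₂(3.8896) ≈ 1.9596 half-lives, so t½ = 7.61/1.9596 ≈ 3.8834 minutes.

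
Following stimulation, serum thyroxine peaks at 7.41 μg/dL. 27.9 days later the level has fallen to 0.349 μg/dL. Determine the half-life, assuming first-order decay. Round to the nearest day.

A/A₀ = 0.349/7.41 ≈ 0.047099.
n = log₂(21.232) ≈ 4.4082 half-lives elapsed in 27.9 days.
t½ = 27.9/4.4082 ≈ 6.3292 days.

6 days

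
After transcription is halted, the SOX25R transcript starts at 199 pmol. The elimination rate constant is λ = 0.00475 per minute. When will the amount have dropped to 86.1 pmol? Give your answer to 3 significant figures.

176 minutes

t½ = ln 2 / λ = 0.69315 / 0.00475 ≈ 145.93 minutes.
Fraction remaining = 86.1/199 ≈ 0.43266.
n = log₂(199/86.1) = ln(2.3113)/ln 2 ≈ 1.2087 half-lives.
t = n × t½ = 1.2087 × 145.93 ≈ 176.38 minutes.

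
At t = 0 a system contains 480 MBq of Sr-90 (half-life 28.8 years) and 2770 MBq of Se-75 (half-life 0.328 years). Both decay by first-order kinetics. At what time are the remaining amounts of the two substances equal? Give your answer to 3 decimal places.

Set 480·(1/2)^(t/28.8) = 2770·(1/2)^(t/0.328).
Taking log₂: log₂(480/2770) = t·(1/28.8 − 1/0.328).
log₂(0.17329) = -2.5288; 1/28.8 − 1/0.328 = -3.0141.
t = -2.5288 / -3.0141 ≈ 0.83899 years.

0.839 years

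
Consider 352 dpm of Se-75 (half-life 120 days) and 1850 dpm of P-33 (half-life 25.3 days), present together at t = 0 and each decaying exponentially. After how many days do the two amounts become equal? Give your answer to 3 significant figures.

Set 352·(1/2)^(t/120) = 1850·(1/2)^(t/25.3).
Taking log₂: log₂(352/1850) = t·(1/120 − 1/25.3).
log₂(0.19027) = -2.3939; 1/120 − 1/25.3 = -0.031192.
t = -2.3939 / -0.031192 ≈ 76.746 days.

76.7 days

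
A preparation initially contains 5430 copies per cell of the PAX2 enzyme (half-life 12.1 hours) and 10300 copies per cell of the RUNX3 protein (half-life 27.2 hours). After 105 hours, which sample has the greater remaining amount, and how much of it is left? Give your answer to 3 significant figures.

RUNX3 protein, 709 copies per cell

PAX2 enzyme: 5430 × (1/2)^8.6777 ≈ 13.26 copies per cell.
RUNX3 protein: 10300 × (1/2)^3.8603 ≈ 709.21 copies per cell.
RUNX3 protein has more remaining, at ≈ 709.21 copies per cell.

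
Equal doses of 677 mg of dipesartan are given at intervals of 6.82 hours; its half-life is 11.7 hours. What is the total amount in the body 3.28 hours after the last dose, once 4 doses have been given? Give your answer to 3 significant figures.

The 4 doses were given 23.74, 16.92, 10.1, 3.28 hours ago.
Total = 677·(1/2)^(23.74/11.7) + 677·(1/2)^(16.92/11.7) + 677·(1/2)^(10.1/11.7) + 677·(1/2)^(3.28/11.7)
      = 165.87 + 248.46 + 372.16 + 557.44 ≈ 1343.9 mg.

1340 mg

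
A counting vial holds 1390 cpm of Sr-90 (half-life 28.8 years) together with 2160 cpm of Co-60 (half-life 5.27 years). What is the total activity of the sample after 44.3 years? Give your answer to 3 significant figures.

485 cpm

Sr-90: 1390 × (1/2)^(44.3/28.8) = 1390 × (1/2)^1.5382 ≈ 478.6 cpm.
Co-60: 2160 × (1/2)^(44.3/5.27) = 2160 × (1/2)^8.4061 ≈ 6.3676 cpm.
Total = 478.6 + 6.3676 ≈ 484.97 cpm.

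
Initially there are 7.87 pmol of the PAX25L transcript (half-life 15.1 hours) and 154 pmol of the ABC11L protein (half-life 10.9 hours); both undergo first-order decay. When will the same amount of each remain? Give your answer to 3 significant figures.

Set 7.87·(1/2)^(t/15.1) = 154·(1/2)^(t/10.9).
Taking log₂: log₂(7.87/154) = t·(1/15.1 − 1/10.9).
log₂(0.051104) = -4.2904; 1/15.1 − 1/10.9 = -0.025518.
t = -4.2904 / -0.025518 ≈ 168.13 hours.

168 hours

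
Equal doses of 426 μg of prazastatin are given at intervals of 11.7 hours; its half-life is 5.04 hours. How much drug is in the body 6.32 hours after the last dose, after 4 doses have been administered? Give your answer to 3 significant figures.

The 4 doses were given 41.42, 29.72, 18.02, 6.32 hours ago.
Total = 426·(1/2)^(41.42/5.04) + 426·(1/2)^(29.72/5.04) + 426·(1/2)^(18.02/5.04) + 426·(1/2)^(6.32/5.04)
      = 1.4304 + 7.1497 + 35.736 + 178.62 ≈ 222.94 μg.

223 μg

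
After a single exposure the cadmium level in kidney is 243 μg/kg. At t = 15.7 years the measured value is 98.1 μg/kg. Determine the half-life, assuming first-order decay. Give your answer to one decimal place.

A/A₀ = 98.1/243 ≈ 0.4037.
n = log₂(2.4771) ≈ 1.3086 half-lives elapsed in 15.7 years.
t½ = 15.7/1.3086 ≈ 11.997 years.

12.0 years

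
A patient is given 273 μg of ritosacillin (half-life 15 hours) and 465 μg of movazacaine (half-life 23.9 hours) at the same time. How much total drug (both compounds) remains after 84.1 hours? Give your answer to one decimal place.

46.2 μg

ritosacillin: 273 × (1/2)^(84.1/15) = 273 × (1/2)^5.6067 ≈ 5.6026 μg.
movazacaine: 465 × (1/2)^(84.1/23.9) = 465 × (1/2)^3.5188 ≈ 40.568 μg.
Total = 5.6026 + 40.568 ≈ 46.17 μg.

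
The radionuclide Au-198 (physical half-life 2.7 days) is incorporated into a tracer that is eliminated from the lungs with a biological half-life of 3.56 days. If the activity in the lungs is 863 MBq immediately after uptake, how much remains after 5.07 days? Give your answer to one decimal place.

87.5 MBq

1/t_eff = 1/t_phys + 1/t_biol = 1/2.7 + 1/3.56 = 0.65127 per day.
t_eff = 2.7 × 3.56 / (2.7 + 3.56) ≈ 1.5355 days.
Remaining = 863 × (1/2)^(5.07/1.5355) = 863 × (1/2)^3.3019 ≈ 87.504 MBq.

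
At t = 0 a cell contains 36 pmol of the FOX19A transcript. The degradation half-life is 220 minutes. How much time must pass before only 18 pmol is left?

18/36 = 1/2, so 1 half-life has elapsed.
t = 1 × 220 = 220 minutes.

220 minutes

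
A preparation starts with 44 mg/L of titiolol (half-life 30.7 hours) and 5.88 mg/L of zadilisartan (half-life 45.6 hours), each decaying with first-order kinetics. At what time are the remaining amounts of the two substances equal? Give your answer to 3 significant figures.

Set 44·(1/2)^(t/30.7) = 5.88·(1/2)^(t/45.6).
Taking log₂: log₂(44/5.88) = t·(1/30.7 − 1/45.6).
log₂(7.483) = 2.9036; 1/30.7 − 1/45.6 = 0.010643.
t = 2.9036 / 0.010643 ≈ 272.81 hours.

273 hours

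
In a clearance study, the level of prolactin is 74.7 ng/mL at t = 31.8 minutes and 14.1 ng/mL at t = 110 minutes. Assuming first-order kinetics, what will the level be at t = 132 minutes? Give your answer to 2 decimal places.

Over Δt = 110 − 31.8 = 78.2 minutes, the level fell by a factor of 74.7/14.1 ≈ 5.2979.
n = log₂(5.2979) ≈ 2.4054 half-lives, so t½ = 78.2/2.4054 ≈ 32.51 minutes.
From t = 110 to t = 132: 14.1 × (1/2)^((132−110)/32.51) ≈ 8.8208 ng/mL.

8.82 ng/mL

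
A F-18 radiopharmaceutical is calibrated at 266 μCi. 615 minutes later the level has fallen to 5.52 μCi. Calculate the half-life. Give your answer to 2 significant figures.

110 minutes

A/A₀ = 5.52/266 ≈ 0.020752.
n = log₂(48.188) ≈ 5.5906 half-lives elapsed in 615 minutes.
t½ = 615/5.5906 ≈ 110.01 minutes.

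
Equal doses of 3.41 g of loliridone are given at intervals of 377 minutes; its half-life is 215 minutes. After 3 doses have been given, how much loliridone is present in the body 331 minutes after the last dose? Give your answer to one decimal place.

The 3 doses were given 1085, 708, 331 minutes ago.
Total = 3.41·(1/2)^(1085/215) + 3.41·(1/2)^(708/215) + 3.41·(1/2)^(331/215)
      = 0.10318 + 0.3479 + 1.173 ≈ 1.6241 g.

1.6 g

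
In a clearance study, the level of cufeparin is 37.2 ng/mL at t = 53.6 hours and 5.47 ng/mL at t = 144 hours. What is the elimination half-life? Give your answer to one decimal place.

Over Δt = 144 − 53.6 = 90.4 hours, the level fell by a factor of 37.2/5.47 ≈ 6.8007.
n = log₂(6.8007) ≈ 2.7657 half-lives, so t½ = 90.4/2.7657 ≈ 32.686 hours.

32.7 hours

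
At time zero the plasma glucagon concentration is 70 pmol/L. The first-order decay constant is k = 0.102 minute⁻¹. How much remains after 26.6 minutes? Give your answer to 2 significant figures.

4.6 pmol/L

t½ = ln 2 / k = 0.69315 / 0.102 ≈ 6.7956 minutes.
Number of half-lives: n = 26.6/6.7956 ≈ 3.9143.
Remaining = 70 × (1/2)^3.9143 = 70 × 0.066324 ≈ 4.6427 pmol/L.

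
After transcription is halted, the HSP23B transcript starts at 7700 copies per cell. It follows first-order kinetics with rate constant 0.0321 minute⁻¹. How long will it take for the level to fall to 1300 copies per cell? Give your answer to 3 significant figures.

55.4 minutes

t½ = ln 2 / λ = 0.69315 / 0.0321 ≈ 21.593 minutes.
Fraction remaining = 1300/7700 ≈ 0.16883.
n = log₂(7700/1300) = ln(5.9231)/ln 2 ≈ 2.5663 half-lives.
t = n × t½ = 2.5663 × 21.593 ≈ 55.416 minutes.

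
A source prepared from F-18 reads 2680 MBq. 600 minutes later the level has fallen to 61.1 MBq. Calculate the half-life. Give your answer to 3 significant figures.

110 minutes

A/A₀ = 61.1/2680 ≈ 0.022799.
n = log₂(43.863) ≈ 5.4549 half-lives elapsed in 600 minutes.
t½ = 600/5.4549 ≈ 109.99 minutes.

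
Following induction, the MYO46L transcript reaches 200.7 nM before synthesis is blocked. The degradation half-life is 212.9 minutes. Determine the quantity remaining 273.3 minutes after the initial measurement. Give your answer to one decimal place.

82.4 nM

Number of half-lives: n = 273.3/212.9 ≈ 1.2837.
Remaining = 200.7 × (1/2)^1.2837 = 200.7 × 0.41074 ≈ 82.436 nM.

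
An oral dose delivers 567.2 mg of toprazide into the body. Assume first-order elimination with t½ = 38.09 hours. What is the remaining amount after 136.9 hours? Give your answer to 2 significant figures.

Number of half-lives: n = 136.9/38.09 ≈ 3.5941.
Remaining = 567.2 × (1/2)^3.5941 = 567.2 × 0.082806 ≈ 46.968 mg.

47 mg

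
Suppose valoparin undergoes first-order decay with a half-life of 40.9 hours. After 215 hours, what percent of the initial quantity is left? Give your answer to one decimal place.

n = 215/40.9 ≈ 5.2567 half-lives.
Fraction remaining = (1/2)^5.2567 ≈ 0.026156, i.e. 2.6156%.

2.6%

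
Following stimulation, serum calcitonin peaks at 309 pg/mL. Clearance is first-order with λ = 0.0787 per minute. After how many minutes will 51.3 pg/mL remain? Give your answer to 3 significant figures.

t½ = ln 2 / λ = 0.69315 / 0.0787 ≈ 8.8075 minutes.
Fraction remaining = 51.3/309 ≈ 0.16602.
n = log₂(309/51.3) = ln(6.0234)/ln 2 ≈ 2.5906 half-lives.
t = n × t½ = 2.5906 × 8.8075 ≈ 22.816 minutes.

22.8 minutes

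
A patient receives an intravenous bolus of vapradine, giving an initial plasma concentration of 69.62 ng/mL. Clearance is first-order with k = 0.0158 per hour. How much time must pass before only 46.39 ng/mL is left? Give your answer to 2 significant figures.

t½ = ln 2 / k = 0.69315 / 0.0158 ≈ 43.87 hours.
Fraction remaining = 46.39/69.62 ≈ 0.66633.
n = log₂(69.62/46.39) = ln(1.5008)/ln 2 ≈ 0.58569 half-lives.
t = n × t½ = 0.58569 × 43.87 ≈ 25.694 hours.

26 hours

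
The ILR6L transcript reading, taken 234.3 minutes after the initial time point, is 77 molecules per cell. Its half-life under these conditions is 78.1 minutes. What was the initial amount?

Number of half-lives elapsed: n = 234.3/78.1 ≈ 3.
A₀ = A × 2^n = 77 × 2^3 = 77 × 8 ≈ 616 molecules per cell.

616 molecules per cell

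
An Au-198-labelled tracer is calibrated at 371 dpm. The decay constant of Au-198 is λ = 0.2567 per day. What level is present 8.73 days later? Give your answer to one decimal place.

39.5 dpm

t½ = ln 2 / λ = 0.69315 / 0.2567 ≈ 2.7002 days.
Number of half-lives: n = 8.73/2.7002 ≈ 3.2331.
Remaining = 371 × (1/2)^3.2331 = 371 × 0.10635 ≈ 39.457 dpm.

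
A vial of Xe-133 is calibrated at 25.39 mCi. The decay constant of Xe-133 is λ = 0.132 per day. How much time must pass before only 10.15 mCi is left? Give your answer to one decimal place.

t½ = ln 2 / λ = 0.69315 / 0.132 ≈ 5.2511 days.
Fraction remaining = 10.15/25.39 ≈ 0.39976.
n = log₂(25.39/10.15) = ln(2.5015)/ln 2 ≈ 1.3228 half-lives.
t = n × t½ = 1.3228 × 5.2511 ≈ 6.9461 days.

6.9 days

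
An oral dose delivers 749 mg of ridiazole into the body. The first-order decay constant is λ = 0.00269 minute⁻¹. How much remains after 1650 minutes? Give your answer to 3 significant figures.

t½ = ln 2 / λ = 0.69315 / 0.00269 ≈ 257.68 minutes.
Number of half-lives: n = 1650/257.68 ≈ 6.4034.
Remaining = 749 × (1/2)^6.4034 = 749 × 0.011814 ≈ 8.8484 mg.

8.85 mg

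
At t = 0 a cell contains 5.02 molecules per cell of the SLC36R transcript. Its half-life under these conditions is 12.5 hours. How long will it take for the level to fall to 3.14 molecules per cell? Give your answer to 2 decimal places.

8.46 hours

Fraction remaining = 3.14/5.02 ≈ 0.6255.
n = log₂(5.02/3.14) = ln(1.5987)/ln 2 ≈ 0.67692 half-lives.
t = n × t½ = 0.67692 × 12.5 ≈ 8.4615 hours.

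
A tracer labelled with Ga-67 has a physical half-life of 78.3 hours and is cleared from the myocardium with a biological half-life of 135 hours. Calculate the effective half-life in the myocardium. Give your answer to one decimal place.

1/t_eff = 1/t_phys + 1/t_biol = 1/78.3 + 1/135 = 0.020179 per hour.
t_eff = 78.3 × 135 / (78.3 + 135) ≈ 49.557 hours.

49.6 hours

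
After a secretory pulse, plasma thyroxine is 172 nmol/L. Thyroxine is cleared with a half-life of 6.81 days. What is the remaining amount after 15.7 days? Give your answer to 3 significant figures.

34.8 nmol/L

Number of half-lives: n = 15.7/6.81 ≈ 2.3054.
Remaining = 172 × (1/2)^2.3054 = 172 × 0.2023 ≈ 34.796 nmol/L.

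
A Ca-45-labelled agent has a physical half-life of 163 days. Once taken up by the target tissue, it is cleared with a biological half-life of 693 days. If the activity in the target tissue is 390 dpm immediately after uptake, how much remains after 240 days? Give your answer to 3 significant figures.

111 dpm

1/t_eff = 1/t_phys + 1/t_biol = 1/163 + 1/693 = 0.007578 per day.
t_eff = 163 × 693 / (163 + 693) ≈ 131.96 days.
Remaining = 390 × (1/2)^(240/131.96) = 390 × (1/2)^1.8187 ≈ 110.55 dpm.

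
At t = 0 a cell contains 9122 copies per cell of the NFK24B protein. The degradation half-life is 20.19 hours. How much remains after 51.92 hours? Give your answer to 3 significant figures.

1530 copies per cell

Number of half-lives: n = 51.92/20.19 ≈ 2.5716.
Remaining = 9122 × (1/2)^2.5716 = 9122 × 0.16822 ≈ 1534.5 copies per cell.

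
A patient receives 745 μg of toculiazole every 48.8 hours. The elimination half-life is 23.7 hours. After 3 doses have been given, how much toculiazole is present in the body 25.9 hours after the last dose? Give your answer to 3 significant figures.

453 μg

The 3 doses were given 123.5, 74.7, 25.9 hours ago.
Total = 745·(1/2)^(123.5/23.7) + 745·(1/2)^(74.7/23.7) + 745·(1/2)^(25.9/23.7)
      = 20.114 + 83.819 + 349.29 ≈ 453.22 μg.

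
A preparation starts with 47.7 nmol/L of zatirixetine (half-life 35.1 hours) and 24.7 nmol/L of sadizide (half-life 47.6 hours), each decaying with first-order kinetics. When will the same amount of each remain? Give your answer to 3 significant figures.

Set 47.7·(1/2)^(t/35.1) = 24.7·(1/2)^(t/47.6).
Taking log₂: log₂(47.7/24.7) = t·(1/35.1 − 1/47.6).
log₂(1.9312) = 0.94948; 1/35.1 − 1/47.6 = 0.0074816.
t = 0.94948 / 0.0074816 ≈ 126.91 hours.

127 hours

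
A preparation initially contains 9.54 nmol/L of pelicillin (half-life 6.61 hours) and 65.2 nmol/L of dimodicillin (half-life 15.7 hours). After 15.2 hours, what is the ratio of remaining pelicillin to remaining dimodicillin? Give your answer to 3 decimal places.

0.058

pelicillin: 9.54 × (1/2)^(15.2/6.61) = 9.54 × (1/2)^2.2995 ≈ 1.9378 nmol/L.
dimodicillin: 65.2 × (1/2)^(15.2/15.7) = 65.2 × (1/2)^0.96815 ≈ 33.328 nmol/L.
Ratio ≈ 1.9378 / 33.328 ≈ 0.058145.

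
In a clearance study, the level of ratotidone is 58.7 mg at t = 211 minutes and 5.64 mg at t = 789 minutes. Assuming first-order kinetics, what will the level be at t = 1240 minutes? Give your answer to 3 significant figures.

Over Δt = 789 − 211 = 578 minutes, the level fell by a factor of 58.7/5.64 ≈ 10.408.
n = log₂(10.408) ≈ 3.3796 half-lives, so t½ = 578/3.3796 ≈ 171.03 minutes.
From t = 789 to t = 1240: 5.64 × (1/2)^((1240−789)/171.03) ≈ 0.90669 mg.

0.907 mg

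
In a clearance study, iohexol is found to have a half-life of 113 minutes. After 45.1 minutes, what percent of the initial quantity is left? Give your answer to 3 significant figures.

n = 45.1/113 ≈ 0.39912 half-lives.
Fraction remaining = (1/2)^0.39912 ≈ 0.75832, i.e. 75.832%.

75.8%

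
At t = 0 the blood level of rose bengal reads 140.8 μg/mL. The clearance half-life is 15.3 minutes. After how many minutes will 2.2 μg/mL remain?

91.8 minutes

2.2/140.8 = 1/64, so 6 half-lives have elapsed.
t = 6 × 15.3 = 91.8 minutes.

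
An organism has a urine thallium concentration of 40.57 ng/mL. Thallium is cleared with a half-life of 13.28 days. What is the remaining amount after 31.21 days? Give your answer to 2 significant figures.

Number of half-lives: n = 31.21/13.28 ≈ 2.3502.
Remaining = 40.57 × (1/2)^2.3502 = 40.57 × 0.19613 ≈ 7.9568 ng/mL.

8.0 ng/mL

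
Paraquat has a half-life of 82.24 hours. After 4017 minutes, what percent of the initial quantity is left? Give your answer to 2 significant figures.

4017 minutes = 66.95 hours.
n = 66.95/82.24 ≈ 0.81408 half-lives.
Fraction remaining = (1/2)^0.81408 ≈ 0.56877, i.e. 56.877%.

57%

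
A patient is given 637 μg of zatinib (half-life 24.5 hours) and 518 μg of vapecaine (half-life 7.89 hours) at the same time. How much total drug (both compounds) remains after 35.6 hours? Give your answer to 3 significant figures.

zatinib: 637 × (1/2)^(35.6/24.5) = 637 × (1/2)^1.4531 ≈ 232.66 μg.
vapecaine: 518 × (1/2)^(35.6/7.89) = 518 × (1/2)^4.512 ≈ 22.702 μg.
Total = 232.66 + 22.702 ≈ 255.36 μg.

255 μg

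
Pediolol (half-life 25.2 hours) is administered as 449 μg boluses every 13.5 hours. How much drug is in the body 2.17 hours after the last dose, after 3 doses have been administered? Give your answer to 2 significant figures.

The 3 doses were given 29.17, 15.67, 2.17 hours ago.
Total = 449·(1/2)^(29.17/25.2) + 449·(1/2)^(15.67/25.2) + 449·(1/2)^(2.17/25.2)
      = 201.28 + 291.78 + 422.98 ≈ 916.04 μg.

920 μg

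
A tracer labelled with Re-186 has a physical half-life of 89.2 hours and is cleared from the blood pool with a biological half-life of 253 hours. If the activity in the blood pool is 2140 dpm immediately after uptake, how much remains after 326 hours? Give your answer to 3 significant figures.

1/t_eff = 1/t_phys + 1/t_biol = 1/89.2 + 1/253 = 0.015163 per hour.
t_eff = 89.2 × 253 / (89.2 + 253) ≈ 65.949 hours.
Remaining = 2140 × (1/2)^(326/65.949) = 2140 × (1/2)^4.9432 ≈ 69.558 dpm.

69.6 dpm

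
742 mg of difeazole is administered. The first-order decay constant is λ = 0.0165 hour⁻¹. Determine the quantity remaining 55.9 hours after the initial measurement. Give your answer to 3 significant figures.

t½ = ln 2 / λ = 0.69315 / 0.0165 ≈ 42.009 hours.
Number of half-lives: n = 55.9/42.009 ≈ 1.3307.
Remaining = 742 × (1/2)^1.3307 = 742 × 0.39758 ≈ 295.01 mg.

295 mg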